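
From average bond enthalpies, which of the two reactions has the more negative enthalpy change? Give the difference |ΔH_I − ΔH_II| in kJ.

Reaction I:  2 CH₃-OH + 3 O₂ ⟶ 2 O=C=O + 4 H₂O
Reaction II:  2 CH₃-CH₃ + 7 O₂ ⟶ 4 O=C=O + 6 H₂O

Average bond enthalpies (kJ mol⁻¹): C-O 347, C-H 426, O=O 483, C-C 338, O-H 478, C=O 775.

Reaction II, by 1498 kJ

Reaction I:
  Bonds broken (reactants):
    C-H: 6 × 426 = 2556
    C-O: 2 × 347 = 694
    O-H: 2 × 478 = 956
    O=O: 3 × 483 = 1449
    Σ(broken) = 5655 kJ
  Bonds formed (products):
    C=O: 4 × 775 = 3100
    O-H: 8 × 478 = 3824
    Σ(formed) = 6924 kJ
  ΔH_I = 5655 − 6924 = −1269 kJ
Reaction II:
  Bonds broken (reactants):
    C-C: 2 × 338 = 676
    C-H: 12 × 426 = 5112
    O=O: 7 × 483 = 3381
    Σ(broken) = 9169 kJ
  Bonds formed (products):
    C=O: 8 × 775 = 6200
    O-H: 12 × 478 = 5736
    Σ(formed) = 11936 kJ
  ΔH_II = 9169 − 11936 = −2767 kJ
ΔH_I − ΔH_II = +1498 kJ, so reaction II has the more negative ΔH; |ΔH_I − ΔH_II| = 1498 kJ.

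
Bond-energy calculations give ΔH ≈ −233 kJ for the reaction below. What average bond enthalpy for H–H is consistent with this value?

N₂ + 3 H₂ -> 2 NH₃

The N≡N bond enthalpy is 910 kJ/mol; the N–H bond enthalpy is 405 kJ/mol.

Let D be the H–H bond energy.
Σ(broken) = 3×D + 1×910 = 910 + 3D
Σ(formed) = 6×405 = 2430
ΔH = Σ(broken) − Σ(formed) = (910 + 3D) − (2430) = −1520 + 3D
Setting this equal to −233 kJ gives 3D = 1287, so D = 429 kJ/mol.

D(H–H) ≈ 429 kJ/mol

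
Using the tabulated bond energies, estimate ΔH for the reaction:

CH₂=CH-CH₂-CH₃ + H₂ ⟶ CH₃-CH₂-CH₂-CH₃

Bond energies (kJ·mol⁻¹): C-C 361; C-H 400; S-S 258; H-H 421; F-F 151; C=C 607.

Bonds broken (reactants):
  C-C: 2 × 361 = 722
  C-H: 8 × 400 = 3200
  C=C: 1 × 607 = 607
  H-H: 1 × 421 = 421
  Σ(broken) = 4950 kJ
Bonds formed (products):
  C-C: 3 × 361 = 1083
  C-H: 10 × 400 = 4000
  Σ(formed) = 5083 kJ
ΔH = Σ(broken) − Σ(formed) = 4950 − 5083 = −133 kJ

ΔH ≈ −133 kJ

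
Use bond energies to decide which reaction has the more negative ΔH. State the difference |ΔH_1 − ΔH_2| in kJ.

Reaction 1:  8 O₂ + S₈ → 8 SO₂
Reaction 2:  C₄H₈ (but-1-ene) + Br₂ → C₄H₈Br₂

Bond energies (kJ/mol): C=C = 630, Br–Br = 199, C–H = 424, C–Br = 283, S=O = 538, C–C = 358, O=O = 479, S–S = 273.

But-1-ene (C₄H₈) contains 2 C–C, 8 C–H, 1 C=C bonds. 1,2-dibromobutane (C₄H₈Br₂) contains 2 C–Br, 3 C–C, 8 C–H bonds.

Reaction 1:
  Bonds broken (reactants):
    O=O: 8 × 479 = 3832
    S–S: 8 × 273 = 2184
    Σ(broken) = 6016 kJ
  Bonds formed (products):
    S=O: 16 × 538 = 8608
    Σ(formed) = 8608 kJ
  ΔH_1 = 6016 − 8608 = −2592 kJ
Reaction 2:
  Bonds broken (reactants):
    Br–Br: 1 × 199 = 199
    C–C: 2 × 358 = 716
    C–H: 8 × 424 = 3392
    C=C: 1 × 630 = 630
    Σ(broken) = 4937 kJ
  Bonds formed (products):
    C–Br: 2 × 283 = 566
    C–C: 3 × 358 = 1074
    C–H: 8 × 424 = 3392
    Σ(formed) = 5032 kJ
  ΔH_2 = 4937 − 5032 = −95 kJ
ΔH_1 − ΔH_2 = −2497 kJ, so reaction 1 has the more negative ΔH; |ΔH_1 − ΔH_2| = 2497 kJ.

Reaction 1, by 2497 kJ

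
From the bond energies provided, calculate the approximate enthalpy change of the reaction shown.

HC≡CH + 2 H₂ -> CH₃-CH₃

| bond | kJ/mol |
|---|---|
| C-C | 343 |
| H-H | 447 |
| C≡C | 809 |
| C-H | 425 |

Bonds broken (reactants):
  C≡C: 1 × 809 = 809
  C-H: 2 × 425 = 850
  H-H: 2 × 447 = 894
  Σ(broken) = 2553 kJ
Bonds formed (products):
  C-C: 1 × 343 = 343
  C-H: 6 × 425 = 2550
  Σ(formed) = 2893 kJ
ΔH = Σ(broken) − Σ(formed) = 2553 − 2893 = −340 kJ

ΔH ≈ −340 kJ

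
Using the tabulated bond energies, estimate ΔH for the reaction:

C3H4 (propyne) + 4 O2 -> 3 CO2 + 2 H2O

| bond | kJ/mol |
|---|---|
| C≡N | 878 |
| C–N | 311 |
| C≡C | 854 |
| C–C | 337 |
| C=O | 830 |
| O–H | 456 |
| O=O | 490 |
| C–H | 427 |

ΔH ≈ −1945 kJ

Bonds broken (reactants):
  C≡C: 1 × 854 = 854
  C–C: 1 × 337 = 337
  C–H: 4 × 427 = 1708
  O=O: 4 × 490 = 1960
  Σ(broken) = 4859 kJ
Bonds formed (products):
  C=O: 6 × 830 = 4980
  O–H: 4 × 456 = 1824
  Σ(formed) = 6804 kJ
ΔH = Σ(broken) − Σ(formed) = 4859 − 6804 = −1945 kJ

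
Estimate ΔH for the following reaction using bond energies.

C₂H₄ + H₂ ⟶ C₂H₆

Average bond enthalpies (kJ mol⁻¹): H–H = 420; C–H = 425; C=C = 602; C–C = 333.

ΔH ≈ −161 kJ

Bonds broken (reactants):
  C–H: 4 × 425 = 1700
  C=C: 1 × 602 = 602
  H–H: 1 × 420 = 420
  Σ(broken) = 2722 kJ
Bonds formed (products):
  C–C: 1 × 333 = 333
  C–H: 6 × 425 = 2550
  Σ(formed) = 2883 kJ
ΔH = Σ(broken) − Σ(formed) = 2722 − 2883 = −161 kJ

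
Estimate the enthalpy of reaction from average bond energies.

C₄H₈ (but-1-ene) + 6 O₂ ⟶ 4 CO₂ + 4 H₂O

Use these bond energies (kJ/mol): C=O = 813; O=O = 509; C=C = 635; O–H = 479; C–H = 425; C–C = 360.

Bonds broken (reactants):
  C–C: 2 × 360 = 720
  C–H: 8 × 425 = 3400
  C=C: 1 × 635 = 635
  O=O: 6 × 509 = 3054
  Σ(broken) = 7809 kJ
Bonds formed (products):
  C=O: 8 × 813 = 6504
  O–H: 8 × 479 = 3832
  Σ(formed) = 10336 kJ
ΔH = Σ(broken) − Σ(formed) = 7809 − 10336 = −2527 kJ

ΔH ≈ −2527 kJ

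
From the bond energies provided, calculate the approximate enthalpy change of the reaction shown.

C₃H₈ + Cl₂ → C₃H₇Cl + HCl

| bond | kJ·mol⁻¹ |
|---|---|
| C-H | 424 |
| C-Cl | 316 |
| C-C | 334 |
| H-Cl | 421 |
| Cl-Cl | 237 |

Bonds broken (reactants):
  C-C: 2 × 334 = 668
  C-H: 8 × 424 = 3392
  Cl-Cl: 1 × 237 = 237
  Σ(broken) = 4297 kJ
Bonds formed (products):
  C-C: 2 × 334 = 668
  C-Cl: 1 × 316 = 316
  C-H: 7 × 424 = 2968
  H-Cl: 1 × 421 = 421
  Σ(formed) = 4373 kJ
ΔH = Σ(broken) − Σ(formed) = 4297 − 4373 = −76 kJ

ΔH ≈ −76 kJ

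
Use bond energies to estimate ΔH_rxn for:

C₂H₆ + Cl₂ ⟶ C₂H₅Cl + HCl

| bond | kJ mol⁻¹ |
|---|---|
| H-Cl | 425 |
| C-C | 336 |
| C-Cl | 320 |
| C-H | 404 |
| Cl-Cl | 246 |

ΔH ≈ −95 kJ

Bonds broken (reactants):
  C-C: 1 × 336 = 336
  C-H: 6 × 404 = 2424
  Cl-Cl: 1 × 246 = 246
  Σ(broken) = 3006 kJ
Bonds formed (products):
  C-C: 1 × 336 = 336
  C-Cl: 1 × 320 = 320
  C-H: 5 × 404 = 2020
  H-Cl: 1 × 425 = 425
  Σ(formed) = 3101 kJ
ΔH = Σ(broken) − Σ(formed) = 3006 − 3101 = −95 kJ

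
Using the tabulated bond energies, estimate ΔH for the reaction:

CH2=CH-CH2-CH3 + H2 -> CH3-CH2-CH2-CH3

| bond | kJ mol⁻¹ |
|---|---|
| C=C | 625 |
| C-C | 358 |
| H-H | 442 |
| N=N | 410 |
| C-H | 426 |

Bonds broken (reactants):
  C-C: 2 × 358 = 716
  C-H: 8 × 426 = 3408
  C=C: 1 × 625 = 625
  H-H: 1 × 442 = 442
  Σ(broken) = 5191 kJ
Bonds formed (products):
  C-C: 3 × 358 = 1074
  C-H: 10 × 426 = 4260
  Σ(formed) = 5334 kJ
ΔH = Σ(broken) − Σ(formed) = 5191 − 5334 = −143 kJ

ΔH ≈ −143 kJ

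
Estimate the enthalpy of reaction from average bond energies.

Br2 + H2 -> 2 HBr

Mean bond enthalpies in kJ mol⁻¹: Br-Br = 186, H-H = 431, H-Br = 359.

Bonds broken (reactants):
  Br-Br: 1 × 186 = 186
  H-H: 1 × 431 = 431
  Σ(broken) = 617 kJ
Bonds formed (products):
  H-Br: 2 × 359 = 718
  Σ(formed) = 718 kJ
ΔH = Σ(broken) − Σ(formed) = 617 − 718 = −101 kJ

ΔH ≈ −101 kJ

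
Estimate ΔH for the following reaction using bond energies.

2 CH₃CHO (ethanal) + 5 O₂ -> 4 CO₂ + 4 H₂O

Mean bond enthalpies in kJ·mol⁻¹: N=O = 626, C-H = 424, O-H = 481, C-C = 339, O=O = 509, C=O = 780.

ΔH ≈ −1913 kJ

Bonds broken (reactants):
  C-C: 2 × 339 = 678
  C-H: 8 × 424 = 3392
  C=O: 2 × 780 = 1560
  O=O: 5 × 509 = 2545
  Σ(broken) = 8175 kJ
Bonds formed (products):
  C=O: 8 × 780 = 6240
  O-H: 8 × 481 = 3848
  Σ(formed) = 10088 kJ
ΔH = Σ(broken) − Σ(formed) = 8175 − 10088 = −1913 kJ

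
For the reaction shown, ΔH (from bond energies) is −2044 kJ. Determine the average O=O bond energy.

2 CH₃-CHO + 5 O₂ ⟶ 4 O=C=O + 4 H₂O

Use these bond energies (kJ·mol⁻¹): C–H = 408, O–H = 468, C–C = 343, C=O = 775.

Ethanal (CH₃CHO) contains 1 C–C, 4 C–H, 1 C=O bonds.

Let D be the O=O bond energy.
Σ(broken) = 2×343 + 8×408 + 2×775 + 5×D = 5500 + 5D
Σ(formed) = 8×775 + 8×468 = 9944
ΔH = Σ(broken) − Σ(formed) = (5500 + 5D) − (9944) = −4444 + 5D
Setting this equal to −2044 kJ gives 5D = 2400, so D = 480 kJ/mol.

D(O=O) ≈ 480 kJ/mol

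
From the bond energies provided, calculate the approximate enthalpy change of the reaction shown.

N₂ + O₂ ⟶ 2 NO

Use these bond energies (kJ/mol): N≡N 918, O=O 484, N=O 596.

Bonds broken (reactants):
  N≡N: 1 × 918 = 918
  O=O: 1 × 484 = 484
  Σ(broken) = 1402 kJ
Bonds formed (products):
  N=O: 2 × 596 = 1192
  Σ(formed) = 1192 kJ
ΔH = Σ(broken) − Σ(formed) = 1402 − 1192 = +210 kJ

ΔH ≈ +210 kJ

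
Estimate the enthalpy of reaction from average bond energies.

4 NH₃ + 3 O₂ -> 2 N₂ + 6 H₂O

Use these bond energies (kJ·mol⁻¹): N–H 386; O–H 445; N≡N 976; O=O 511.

Bonds broken (reactants):
  N–H: 12 × 386 = 4632
  O=O: 3 × 511 = 1533
  Σ(broken) = 6165 kJ
Bonds formed (products):
  N≡N: 2 × 976 = 1952
  O–H: 12 × 445 = 5340
  Σ(formed) = 7292 kJ
ΔH = Σ(broken) − Σ(formed) = 6165 − 7292 = −1127 kJ

ΔH ≈ −1127 kJ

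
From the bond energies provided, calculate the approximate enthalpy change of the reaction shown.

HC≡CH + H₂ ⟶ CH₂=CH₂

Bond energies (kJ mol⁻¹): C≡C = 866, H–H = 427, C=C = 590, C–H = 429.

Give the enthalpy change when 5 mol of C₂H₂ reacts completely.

Bonds broken (reactants):
  C≡C: 1 × 866 = 866
  C–H: 2 × 429 = 858
  H–H: 1 × 427 = 427
  Σ(broken) = 2151 kJ
Bonds formed (products):
  C–H: 4 × 429 = 1716
  C=C: 1 × 590 = 590
  Σ(formed) = 2306 kJ
ΔH = Σ(broken) − Σ(formed) = 2151 − 2306 = −155 kJ
For 5× the reaction as written: 5 × (−155) = −775 kJ

ΔH = −775 kJ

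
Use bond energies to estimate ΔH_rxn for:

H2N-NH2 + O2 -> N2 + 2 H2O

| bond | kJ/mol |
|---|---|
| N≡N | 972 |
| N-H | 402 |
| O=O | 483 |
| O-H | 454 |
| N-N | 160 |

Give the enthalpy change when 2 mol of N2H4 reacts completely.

Bonds broken (reactants):
  N-H: 4 × 402 = 1608
  N-N: 1 × 160 = 160
  O=O: 1 × 483 = 483
  Σ(broken) = 2251 kJ
Bonds formed (products):
  N≡N: 1 × 972 = 972
  O-H: 4 × 454 = 1816
  Σ(formed) = 2788 kJ
ΔH = Σ(broken) − Σ(formed) = 2251 − 2788 = −537 kJ
For 2× the reaction as written: 2 × (−537) = −1074 kJ

ΔH = −1074 kJ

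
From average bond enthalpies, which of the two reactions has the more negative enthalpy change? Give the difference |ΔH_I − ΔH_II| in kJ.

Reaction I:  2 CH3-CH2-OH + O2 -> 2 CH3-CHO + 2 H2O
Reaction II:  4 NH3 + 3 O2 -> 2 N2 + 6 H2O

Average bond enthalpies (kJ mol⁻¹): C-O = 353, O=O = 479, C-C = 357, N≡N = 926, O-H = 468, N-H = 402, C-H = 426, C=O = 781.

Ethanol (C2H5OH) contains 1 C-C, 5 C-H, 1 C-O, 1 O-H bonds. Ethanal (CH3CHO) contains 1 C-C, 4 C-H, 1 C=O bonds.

Reaction I:
  Bonds broken (reactants):
    C-C: 2 × 357 = 714
    C-H: 10 × 426 = 4260
    C-O: 2 × 353 = 706
    O-H: 2 × 468 = 936
    O=O: 1 × 479 = 479
    Σ(broken) = 7095 kJ
  Bonds formed (products):
    C-C: 2 × 357 = 714
    C-H: 8 × 426 = 3408
    C=O: 2 × 781 = 1562
    O-H: 4 × 468 = 1872
    Σ(formed) = 7556 kJ
  ΔH_I = 7095 − 7556 = −461 kJ
Reaction II:
  Bonds broken (reactants):
    N-H: 12 × 402 = 4824
    O=O: 3 × 479 = 1437
    Σ(broken) = 6261 kJ
  Bonds formed (products):
    N≡N: 2 × 926 = 1852
    O-H: 12 × 468 = 5616
    Σ(formed) = 7468 kJ
  ΔH_II = 6261 − 7468 = −1207 kJ
ΔH_I − ΔH_II = +746 kJ, so reaction II has the more negative ΔH; |ΔH_I − ΔH_II| = 746 kJ.

Reaction II, by 746 kJ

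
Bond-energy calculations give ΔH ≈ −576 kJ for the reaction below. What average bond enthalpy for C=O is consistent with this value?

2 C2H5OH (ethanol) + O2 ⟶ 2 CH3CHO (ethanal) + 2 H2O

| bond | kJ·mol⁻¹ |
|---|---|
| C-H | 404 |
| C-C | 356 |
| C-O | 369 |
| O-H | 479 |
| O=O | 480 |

Let D be the C=O bond energy.
Σ(broken) = 2×356 + 10×404 + 2×369 + 2×479 + 1×480 = 6928
Σ(formed) = 2×356 + 8×404 + 2×D + 4×479 = 5860 + 2D
ΔH = Σ(broken) − Σ(formed) = (6928) − (5860 + 2D) = +1068 − 2D
Setting this equal to −576 kJ gives 2D = 1644, so D = 822 kJ/mol.

D(C=O) ≈ 822 kJ/mol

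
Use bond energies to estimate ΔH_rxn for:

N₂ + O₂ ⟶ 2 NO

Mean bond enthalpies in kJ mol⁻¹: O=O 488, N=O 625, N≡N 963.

ΔH ≈ +201 kJ

Bonds broken (reactants):
  N≡N: 1 × 963 = 963
  O=O: 1 × 488 = 488
  Σ(broken) = 1451 kJ
Bonds formed (products):
  N=O: 2 × 625 = 1250
  Σ(formed) = 1250 kJ
ΔH = Σ(broken) − Σ(formed) = 1451 − 1250 = +201 kJ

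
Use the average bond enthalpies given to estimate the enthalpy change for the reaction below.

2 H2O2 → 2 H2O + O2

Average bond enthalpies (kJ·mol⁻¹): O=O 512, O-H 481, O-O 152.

Bonds broken (reactants):
  O-H: 4 × 481 = 1924
  O-O: 2 × 152 = 304
  Σ(broken) = 2228 kJ
Bonds formed (products):
  O-H: 4 × 481 = 1924
  O=O: 1 × 512 = 512
  Σ(formed) = 2436 kJ
ΔH = Σ(broken) − Σ(formed) = 2228 − 2436 = −208 kJ

ΔH ≈ −208 kJ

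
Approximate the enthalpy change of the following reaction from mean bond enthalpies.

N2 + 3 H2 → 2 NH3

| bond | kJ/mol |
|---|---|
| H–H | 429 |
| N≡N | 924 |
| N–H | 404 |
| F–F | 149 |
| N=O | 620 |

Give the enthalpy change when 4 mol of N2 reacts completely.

ΔH = −852 kJ

Bonds broken (reactants):
  H–H: 3 × 429 = 1287
  N≡N: 1 × 924 = 924
  Σ(broken) = 2211 kJ
Bonds formed (products):
  N–H: 6 × 404 = 2424
  Σ(formed) = 2424 kJ
ΔH = Σ(broken) − Σ(formed) = 2211 − 2424 = −213 kJ
For 4× the reaction as written: 4 × (−213) = −852 kJ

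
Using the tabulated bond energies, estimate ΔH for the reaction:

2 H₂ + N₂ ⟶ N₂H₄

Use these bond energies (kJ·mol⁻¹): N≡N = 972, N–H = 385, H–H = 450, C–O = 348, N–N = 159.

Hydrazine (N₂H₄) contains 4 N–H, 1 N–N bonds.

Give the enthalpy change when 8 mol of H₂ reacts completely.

Bonds broken (reactants):
  H–H: 2 × 450 = 900
  N≡N: 1 × 972 = 972
  Σ(broken) = 1872 kJ
Bonds formed (products):
  N–H: 4 × 385 = 1540
  N–N: 1 × 159 = 159
  Σ(formed) = 1699 kJ
ΔH = Σ(broken) − Σ(formed) = 1872 − 1699 = +173 kJ
For 4× the reaction as written: 4 × (+173) = +692 kJ

ΔH = +692 kJ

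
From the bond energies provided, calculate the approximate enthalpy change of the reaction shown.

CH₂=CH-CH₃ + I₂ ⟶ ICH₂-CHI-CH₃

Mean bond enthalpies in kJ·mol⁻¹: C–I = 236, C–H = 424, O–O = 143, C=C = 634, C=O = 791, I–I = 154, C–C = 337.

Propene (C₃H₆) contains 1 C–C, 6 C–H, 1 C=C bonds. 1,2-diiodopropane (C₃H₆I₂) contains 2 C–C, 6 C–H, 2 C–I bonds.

ΔH ≈ −21 kJ

Bonds broken (reactants):
  C–C: 1 × 337 = 337
  C–H: 6 × 424 = 2544
  C=C: 1 × 634 = 634
  I–I: 1 × 154 = 154
  Σ(broken) = 3669 kJ
Bonds formed (products):
  C–C: 2 × 337 = 674
  C–H: 6 × 424 = 2544
  C–I: 2 × 236 = 472
  Σ(formed) = 3690 kJ
ΔH = Σ(broken) − Σ(formed) = 3669 − 3690 = −21 kJ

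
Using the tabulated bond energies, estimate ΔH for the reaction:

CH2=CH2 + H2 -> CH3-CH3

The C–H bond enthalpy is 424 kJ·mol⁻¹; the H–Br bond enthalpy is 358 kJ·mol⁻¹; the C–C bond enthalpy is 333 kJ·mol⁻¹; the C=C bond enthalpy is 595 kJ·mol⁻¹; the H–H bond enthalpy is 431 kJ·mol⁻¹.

Bonds broken (reactants):
  C–H: 4 × 424 = 1696
  C=C: 1 × 595 = 595
  H–H: 1 × 431 = 431
  Σ(broken) = 2722 kJ
Bonds formed (products):
  C–C: 1 × 333 = 333
  C–H: 6 × 424 = 2544
  Σ(formed) = 2877 kJ
ΔH = Σ(broken) − Σ(formed) = 2722 − 2877 = −155 kJ

ΔH ≈ −155 kJ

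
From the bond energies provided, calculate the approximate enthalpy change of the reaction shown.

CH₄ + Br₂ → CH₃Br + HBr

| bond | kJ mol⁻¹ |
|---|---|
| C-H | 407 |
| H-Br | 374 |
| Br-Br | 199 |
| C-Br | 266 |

Bonds broken (reactants):
  Br-Br: 1 × 199 = 199
  C-H: 4 × 407 = 1628
  Σ(broken) = 1827 kJ
Bonds formed (products):
  C-Br: 1 × 266 = 266
  C-H: 3 × 407 = 1221
  H-Br: 1 × 374 = 374
  Σ(formed) = 1861 kJ
ΔH = Σ(broken) − Σ(formed) = 1827 − 1861 = −34 kJ

ΔH ≈ −34 kJ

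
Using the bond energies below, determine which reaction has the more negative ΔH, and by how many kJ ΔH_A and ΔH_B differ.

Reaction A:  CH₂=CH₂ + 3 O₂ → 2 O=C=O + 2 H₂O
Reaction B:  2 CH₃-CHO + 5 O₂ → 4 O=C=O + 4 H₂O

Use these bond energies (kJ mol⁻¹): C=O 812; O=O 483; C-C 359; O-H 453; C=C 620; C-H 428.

Reaction B, by 660 kJ

Reaction A:
  Bonds broken (reactants):
    C-H: 4 × 428 = 1712
    C=C: 1 × 620 = 620
    O=O: 3 × 483 = 1449
    Σ(broken) = 3781 kJ
  Bonds formed (products):
    C=O: 4 × 812 = 3248
    O-H: 4 × 453 = 1812
    Σ(formed) = 5060 kJ
  ΔH_A = 3781 − 5060 = −1279 kJ
Reaction B:
  Bonds broken (reactants):
    C-C: 2 × 359 = 718
    C-H: 8 × 428 = 3424
    C=O: 2 × 812 = 1624
    O=O: 5 × 483 = 2415
    Σ(broken) = 8181 kJ
  Bonds formed (products):
    C=O: 8 × 812 = 6496
    O-H: 8 × 453 = 3624
    Σ(formed) = 10120 kJ
  ΔH_B = 8181 − 10120 = −1939 kJ
ΔH_A − ΔH_B = +660 kJ, so reaction B has the more negative ΔH; |ΔH_A − ΔH_B| = 660 kJ.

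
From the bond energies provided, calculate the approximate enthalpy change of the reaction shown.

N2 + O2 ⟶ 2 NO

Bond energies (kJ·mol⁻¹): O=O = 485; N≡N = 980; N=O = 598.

ΔH ≈ +269 kJ

Bonds broken (reactants):
  N≡N: 1 × 980 = 980
  O=O: 1 × 485 = 485
  Σ(broken) = 1465 kJ
Bonds formed (products):
  N=O: 2 × 598 = 1196
  Σ(formed) = 1196 kJ
ΔH = Σ(broken) − Σ(formed) = 1465 − 1196 = +269 kJ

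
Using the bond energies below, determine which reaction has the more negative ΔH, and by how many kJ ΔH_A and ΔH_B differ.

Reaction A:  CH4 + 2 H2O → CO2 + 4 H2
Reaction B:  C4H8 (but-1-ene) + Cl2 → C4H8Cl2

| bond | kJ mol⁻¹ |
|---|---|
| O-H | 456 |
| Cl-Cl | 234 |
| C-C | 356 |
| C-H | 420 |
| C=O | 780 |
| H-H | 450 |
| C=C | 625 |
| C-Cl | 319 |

Reaction A:
  Bonds broken (reactants):
    C-H: 4 × 420 = 1680
    O-H: 4 × 456 = 1824
    Σ(broken) = 3504 kJ
  Bonds formed (products):
    C=O: 2 × 780 = 1560
    H-H: 4 × 450 = 1800
    Σ(formed) = 3360 kJ
  ΔH_A = 3504 − 3360 = +144 kJ
Reaction B:
  Bonds broken (reactants):
    C-C: 2 × 356 = 712
    C-H: 8 × 420 = 3360
    C=C: 1 × 625 = 625
    Cl-Cl: 1 × 234 = 234
    Σ(broken) = 4931 kJ
  Bonds formed (products):
    C-C: 3 × 356 = 1068
    C-Cl: 2 × 319 = 638
    C-H: 8 × 420 = 3360
    Σ(formed) = 5066 kJ
  ΔH_B = 4931 − 5066 = −135 kJ
ΔH_A − ΔH_B = +279 kJ, so reaction B has the more negative ΔH; |ΔH_A − ΔH_B| = 279 kJ.

Reaction B, by 279 kJ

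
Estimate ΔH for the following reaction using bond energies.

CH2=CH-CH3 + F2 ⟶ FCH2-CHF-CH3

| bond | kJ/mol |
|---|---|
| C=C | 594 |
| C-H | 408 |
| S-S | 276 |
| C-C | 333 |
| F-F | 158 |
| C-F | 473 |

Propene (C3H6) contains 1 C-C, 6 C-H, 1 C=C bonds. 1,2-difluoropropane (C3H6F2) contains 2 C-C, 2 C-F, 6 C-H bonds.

ΔH ≈ −527 kJ

Bonds broken (reactants):
  C-C: 1 × 333 = 333
  C-H: 6 × 408 = 2448
  C=C: 1 × 594 = 594
  F-F: 1 × 158 = 158
  Σ(broken) = 3533 kJ
Bonds formed (products):
  C-C: 2 × 333 = 666
  C-F: 2 × 473 = 946
  C-H: 6 × 408 = 2448
  Σ(formed) = 4060 kJ
ΔH = Σ(broken) − Σ(formed) = 3533 − 4060 = −527 kJ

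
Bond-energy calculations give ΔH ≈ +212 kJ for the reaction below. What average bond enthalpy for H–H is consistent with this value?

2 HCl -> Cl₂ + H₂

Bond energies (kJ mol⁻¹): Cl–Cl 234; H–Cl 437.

D(H–H) ≈ 428 kJ/mol

Let D be the H–H bond energy.
Σ(broken) = 2×437 = 874
Σ(formed) = 1×234 + 1×D = 234 + D
ΔH = Σ(broken) − Σ(formed) = (874) − (234 + D) = +640 − D
Setting this equal to +212 kJ gives D = 428 kJ/mol.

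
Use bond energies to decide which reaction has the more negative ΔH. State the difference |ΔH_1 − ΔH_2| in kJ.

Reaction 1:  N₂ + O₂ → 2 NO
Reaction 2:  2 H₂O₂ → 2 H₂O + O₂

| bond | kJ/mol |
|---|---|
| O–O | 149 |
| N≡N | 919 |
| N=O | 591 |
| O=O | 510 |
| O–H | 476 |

Reaction 1:
  Bonds broken (reactants):
    N≡N: 1 × 919 = 919
    O=O: 1 × 510 = 510
    Σ(broken) = 1429 kJ
  Bonds formed (products):
    N=O: 2 × 591 = 1182
    Σ(formed) = 1182 kJ
  ΔH_1 = 1429 − 1182 = +247 kJ
Reaction 2:
  Bonds broken (reactants):
    O–H: 4 × 476 = 1904
    O–O: 2 × 149 = 298
    Σ(broken) = 2202 kJ
  Bonds formed (products):
    O–H: 4 × 476 = 1904
    O=O: 1 × 510 = 510
    Σ(formed) = 2414 kJ
  ΔH_2 = 2202 − 2414 = −212 kJ
ΔH_1 − ΔH_2 = +459 kJ, so reaction 2 has the more negative ΔH; |ΔH_1 − ΔH_2| = 459 kJ.

Reaction 2, by 459 kJ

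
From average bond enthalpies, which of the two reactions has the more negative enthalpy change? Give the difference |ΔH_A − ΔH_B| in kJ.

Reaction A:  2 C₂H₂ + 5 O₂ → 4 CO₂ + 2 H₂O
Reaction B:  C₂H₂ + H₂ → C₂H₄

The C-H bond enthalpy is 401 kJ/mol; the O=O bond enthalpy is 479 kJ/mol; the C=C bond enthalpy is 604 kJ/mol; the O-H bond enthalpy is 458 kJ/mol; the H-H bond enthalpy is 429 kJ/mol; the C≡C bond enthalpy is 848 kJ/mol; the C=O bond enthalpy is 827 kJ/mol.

Reaction A, by 2624 kJ

Reaction A:
  Bonds broken (reactants):
    C≡C: 2 × 848 = 1696
    C-H: 4 × 401 = 1604
    O=O: 5 × 479 = 2395
    Σ(broken) = 5695 kJ
  Bonds formed (products):
    C=O: 8 × 827 = 6616
    O-H: 4 × 458 = 1832
    Σ(formed) = 8448 kJ
  ΔH_A = 5695 − 8448 = −2753 kJ
Reaction B:
  Bonds broken (reactants):
    C≡C: 1 × 848 = 848
    C-H: 2 × 401 = 802
    H-H: 1 × 429 = 429
    Σ(broken) = 2079 kJ
  Bonds formed (products):
    C-H: 4 × 401 = 1604
    C=C: 1 × 604 = 604
    Σ(formed) = 2208 kJ
  ΔH_B = 2079 − 2208 = −129 kJ
ΔH_A − ΔH_B = −2624 kJ, so reaction A has the more negative ΔH; |ΔH_A − ΔH_B| = 2624 kJ.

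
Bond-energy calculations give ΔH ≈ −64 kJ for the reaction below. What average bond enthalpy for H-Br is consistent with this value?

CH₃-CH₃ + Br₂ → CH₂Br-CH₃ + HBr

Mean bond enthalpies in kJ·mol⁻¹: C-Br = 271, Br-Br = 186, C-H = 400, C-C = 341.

D(H-Br) ≈ 379 kJ/mol

Let D be the H-Br bond energy.
Σ(broken) = 1×186 + 1×341 + 6×400 = 2927
Σ(formed) = 1×271 + 1×341 + 5×400 + 1×D = 2612 + D
ΔH = Σ(broken) − Σ(formed) = (2927) − (2612 + D) = +315 − D
Setting this equal to −64 kJ gives D = 379 kJ/mol.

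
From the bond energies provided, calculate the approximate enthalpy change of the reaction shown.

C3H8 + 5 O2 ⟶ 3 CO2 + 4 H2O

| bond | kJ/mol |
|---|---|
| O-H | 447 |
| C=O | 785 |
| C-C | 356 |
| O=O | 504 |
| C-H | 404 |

ΔH ≈ −1822 kJ

Bonds broken (reactants):
  C-C: 2 × 356 = 712
  C-H: 8 × 404 = 3232
  O=O: 5 × 504 = 2520
  Σ(broken) = 6464 kJ
Bonds formed (products):
  C=O: 6 × 785 = 4710
  O-H: 8 × 447 = 3576
  Σ(formed) = 8286 kJ
ΔH = Σ(broken) − Σ(formed) = 6464 − 8286 = −1822 kJ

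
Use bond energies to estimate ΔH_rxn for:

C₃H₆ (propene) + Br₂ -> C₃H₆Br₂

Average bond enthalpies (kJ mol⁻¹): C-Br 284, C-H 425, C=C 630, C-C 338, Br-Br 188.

Bonds broken (reactants):
  Br-Br: 1 × 188 = 188
  C-C: 1 × 338 = 338
  C-H: 6 × 425 = 2550
  C=C: 1 × 630 = 630
  Σ(broken) = 3706 kJ
Bonds formed (products):
  C-Br: 2 × 284 = 568
  C-C: 2 × 338 = 676
  C-H: 6 × 425 = 2550
  Σ(formed) = 3794 kJ
ΔH = Σ(broken) − Σ(formed) = 3706 − 3794 = −88 kJ

ΔH ≈ −88 kJ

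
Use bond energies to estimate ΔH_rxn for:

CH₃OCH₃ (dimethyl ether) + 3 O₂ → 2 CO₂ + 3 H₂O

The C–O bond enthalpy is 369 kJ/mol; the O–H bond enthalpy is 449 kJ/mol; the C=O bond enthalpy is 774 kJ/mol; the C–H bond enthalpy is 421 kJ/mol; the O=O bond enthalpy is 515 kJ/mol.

ΔH ≈ −981 kJ

Bonds broken (reactants):
  C–H: 6 × 421 = 2526
  C–O: 2 × 369 = 738
  O=O: 3 × 515 = 1545
  Σ(broken) = 4809 kJ
Bonds formed (products):
  C=O: 4 × 774 = 3096
  O–H: 6 × 449 = 2694
  Σ(formed) = 5790 kJ
ΔH = Σ(broken) − Σ(formed) = 4809 − 5790 = −981 kJ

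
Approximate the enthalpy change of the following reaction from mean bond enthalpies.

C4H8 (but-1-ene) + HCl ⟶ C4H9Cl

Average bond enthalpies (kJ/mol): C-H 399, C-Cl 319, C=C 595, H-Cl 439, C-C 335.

ΔH ≈ −19 kJ

Bonds broken (reactants):
  C-C: 2 × 335 = 670
  C-H: 8 × 399 = 3192
  C=C: 1 × 595 = 595
  H-Cl: 1 × 439 = 439
  Σ(broken) = 4896 kJ
Bonds formed (products):
  C-C: 3 × 335 = 1005
  C-Cl: 1 × 319 = 319
  C-H: 9 × 399 = 3591
  Σ(formed) = 4915 kJ
ΔH = Σ(broken) − Σ(formed) = 4896 − 4915 = −19 kJ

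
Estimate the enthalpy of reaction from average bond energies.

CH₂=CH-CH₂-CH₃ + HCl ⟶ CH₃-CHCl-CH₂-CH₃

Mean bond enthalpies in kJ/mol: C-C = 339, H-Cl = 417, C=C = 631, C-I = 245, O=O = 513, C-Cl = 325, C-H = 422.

ΔH ≈ −38 kJ

Bonds broken (reactants):
  C-C: 2 × 339 = 678
  C-H: 8 × 422 = 3376
  C=C: 1 × 631 = 631
  H-Cl: 1 × 417 = 417
  Σ(broken) = 5102 kJ
Bonds formed (products):
  C-C: 3 × 339 = 1017
  C-Cl: 1 × 325 = 325
  C-H: 9 × 422 = 3798
  Σ(formed) = 5140 kJ
ΔH = Σ(broken) − Σ(formed) = 5102 − 5140 = −38 kJ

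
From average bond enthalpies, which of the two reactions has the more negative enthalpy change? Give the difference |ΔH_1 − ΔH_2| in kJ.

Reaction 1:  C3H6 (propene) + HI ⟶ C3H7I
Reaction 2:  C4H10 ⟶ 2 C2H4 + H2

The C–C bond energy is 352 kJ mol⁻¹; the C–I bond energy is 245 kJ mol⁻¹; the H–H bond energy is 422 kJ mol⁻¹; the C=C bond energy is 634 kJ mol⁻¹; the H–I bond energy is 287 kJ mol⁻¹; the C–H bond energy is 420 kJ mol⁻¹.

Reaction 1:
  Bonds broken (reactants):
    C–C: 1 × 352 = 352
    C–H: 6 × 420 = 2520
    C=C: 1 × 634 = 634
    H–I: 1 × 287 = 287
    Σ(broken) = 3793 kJ
  Bonds formed (products):
    C–C: 2 × 352 = 704
    C–H: 7 × 420 = 2940
    C–I: 1 × 245 = 245
    Σ(formed) = 3889 kJ
  ΔH_1 = 3793 − 3889 = −96 kJ
Reaction 2:
  Bonds broken (reactants):
    C–C: 3 × 352 = 1056
    C–H: 10 × 420 = 4200
    Σ(broken) = 5256 kJ
  Bonds formed (products):
    C–H: 8 × 420 = 3360
    C=C: 2 × 634 = 1268
    H–H: 1 × 422 = 422
    Σ(formed) = 5050 kJ
  ΔH_2 = 5256 − 5050 = +206 kJ
ΔH_1 − ΔH_2 = −302 kJ, so reaction 1 has the more negative ΔH; |ΔH_1 − ΔH_2| = 302 kJ.

Reaction 1, by 302 kJ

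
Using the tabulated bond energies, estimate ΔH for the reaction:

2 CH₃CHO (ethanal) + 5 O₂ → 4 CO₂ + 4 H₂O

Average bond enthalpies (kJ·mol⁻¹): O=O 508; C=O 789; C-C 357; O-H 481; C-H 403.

ΔH ≈ −2104 kJ

Bonds broken (reactants):
  C-C: 2 × 357 = 714
  C-H: 8 × 403 = 3224
  C=O: 2 × 789 = 1578
  O=O: 5 × 508 = 2540
  Σ(broken) = 8056 kJ
Bonds formed (products):
  C=O: 8 × 789 = 6312
  O-H: 8 × 481 = 3848
  Σ(formed) = 10160 kJ
ΔH = Σ(broken) − Σ(formed) = 8056 − 10160 = −2104 kJ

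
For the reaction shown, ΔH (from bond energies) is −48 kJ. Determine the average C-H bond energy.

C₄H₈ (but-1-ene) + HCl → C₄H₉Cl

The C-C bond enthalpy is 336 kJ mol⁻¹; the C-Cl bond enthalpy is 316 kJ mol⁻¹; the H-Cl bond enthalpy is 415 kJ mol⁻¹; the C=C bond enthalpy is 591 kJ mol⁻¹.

Let D be the C-H bond energy.
Σ(broken) = 2×336 + 8×D + 1×591 + 1×415 = 1678 + 8D
Σ(formed) = 3×336 + 1×316 + 9×D = 1324 + 9D
ΔH = Σ(broken) − Σ(formed) = (1678 + 8D) − (1324 + 9D) = +354 − D
Setting this equal to −48 kJ gives D = 402 kJ/mol.

D(C-H) ≈ 402 kJ/mol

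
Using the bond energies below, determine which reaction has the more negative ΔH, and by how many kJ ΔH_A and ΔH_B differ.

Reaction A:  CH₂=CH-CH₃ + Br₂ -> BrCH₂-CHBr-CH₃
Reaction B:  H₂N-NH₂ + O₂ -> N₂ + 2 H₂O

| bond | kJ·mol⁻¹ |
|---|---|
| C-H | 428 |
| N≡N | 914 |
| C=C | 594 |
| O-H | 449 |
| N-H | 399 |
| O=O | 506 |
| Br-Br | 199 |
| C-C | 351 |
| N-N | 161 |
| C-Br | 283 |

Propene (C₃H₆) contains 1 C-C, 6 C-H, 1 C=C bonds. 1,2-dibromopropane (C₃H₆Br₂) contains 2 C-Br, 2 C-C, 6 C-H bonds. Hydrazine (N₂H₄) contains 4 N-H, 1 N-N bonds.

Reaction A:
  Bonds broken (reactants):
    Br-Br: 1 × 199 = 199
    C-C: 1 × 351 = 351
    C-H: 6 × 428 = 2568
    C=C: 1 × 594 = 594
    Σ(broken) = 3712 kJ
  Bonds formed (products):
    C-Br: 2 × 283 = 566
    C-C: 2 × 351 = 702
    C-H: 6 × 428 = 2568
    Σ(formed) = 3836 kJ
  ΔH_A = 3712 − 3836 = −124 kJ
Reaction B:
  Bonds broken (reactants):
    N-H: 4 × 399 = 1596
    N-N: 1 × 161 = 161
    O=O: 1 × 506 = 506
    Σ(broken) = 2263 kJ
  Bonds formed (products):
    N≡N: 1 × 914 = 914
    O-H: 4 × 449 = 1796
    Σ(formed) = 2710 kJ
  ΔH_B = 2263 − 2710 = −447 kJ
ΔH_A − ΔH_B = +323 kJ, so reaction B has the more negative ΔH; |ΔH_A − ΔH_B| = 323 kJ.

Reaction B, by 323 kJ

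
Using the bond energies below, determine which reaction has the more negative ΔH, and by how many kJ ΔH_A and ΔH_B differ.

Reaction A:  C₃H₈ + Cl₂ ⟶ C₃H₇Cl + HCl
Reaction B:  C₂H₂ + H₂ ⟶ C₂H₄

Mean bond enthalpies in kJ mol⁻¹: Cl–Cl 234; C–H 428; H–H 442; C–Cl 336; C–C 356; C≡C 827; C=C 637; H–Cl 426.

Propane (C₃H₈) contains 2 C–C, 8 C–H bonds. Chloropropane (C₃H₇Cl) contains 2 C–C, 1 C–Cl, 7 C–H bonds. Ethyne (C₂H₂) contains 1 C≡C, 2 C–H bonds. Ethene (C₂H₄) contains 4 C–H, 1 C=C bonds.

Reaction B, by 124 kJ

Reaction A:
  Bonds broken (reactants):
    C–C: 2 × 356 = 712
    C–H: 8 × 428 = 3424
    Cl–Cl: 1 × 234 = 234
    Σ(broken) = 4370 kJ
  Bonds formed (products):
    C–C: 2 × 356 = 712
    C–Cl: 1 × 336 = 336
    C–H: 7 × 428 = 2996
    H–Cl: 1 × 426 = 426
    Σ(formed) = 4470 kJ
  ΔH_A = 4370 − 4470 = −100 kJ
Reaction B:
  Bonds broken (reactants):
    C≡C: 1 × 827 = 827
    C–H: 2 × 428 = 856
    H–H: 1 × 442 = 442
    Σ(broken) = 2125 kJ
  Bonds formed (products):
    C–H: 4 × 428 = 1712
    C=C: 1 × 637 = 637
    Σ(formed) = 2349 kJ
  ΔH_B = 2125 − 2349 = −224 kJ
ΔH_A − ΔH_B = +124 kJ, so reaction B has the more negative ΔH; |ΔH_A − ΔH_B| = 124 kJ.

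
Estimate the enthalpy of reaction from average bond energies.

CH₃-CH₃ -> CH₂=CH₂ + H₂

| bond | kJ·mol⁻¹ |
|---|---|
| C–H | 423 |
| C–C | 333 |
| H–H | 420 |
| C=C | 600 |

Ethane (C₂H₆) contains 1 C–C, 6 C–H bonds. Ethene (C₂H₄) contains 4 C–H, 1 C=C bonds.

ΔH ≈ +159 kJ

Bonds broken (reactants):
  C–C: 1 × 333 = 333
  C–H: 6 × 423 = 2538
  Σ(broken) = 2871 kJ
Bonds formed (products):
  C–H: 4 × 423 = 1692
  C=C: 1 × 600 = 600
  H–H: 1 × 420 = 420
  Σ(formed) = 2712 kJ
ΔH = Σ(broken) − Σ(formed) = 2871 − 2712 = +159 kJ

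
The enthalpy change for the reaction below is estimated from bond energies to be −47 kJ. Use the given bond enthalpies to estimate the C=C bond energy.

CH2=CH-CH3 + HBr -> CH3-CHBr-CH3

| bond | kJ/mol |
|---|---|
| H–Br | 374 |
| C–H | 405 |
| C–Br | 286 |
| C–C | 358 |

D(C=C) ≈ 628 kJ/mol

Let D be the C=C bond energy.
Σ(broken) = 1×358 + 6×405 + 1×D + 1×374 = 3162 + D
Σ(formed) = 1×286 + 2×358 + 7×405 = 3837
ΔH = Σ(broken) − Σ(formed) = (3162 + D) − (3837) = −675 + D
Setting this equal to −47 kJ gives D = 628 kJ/mol.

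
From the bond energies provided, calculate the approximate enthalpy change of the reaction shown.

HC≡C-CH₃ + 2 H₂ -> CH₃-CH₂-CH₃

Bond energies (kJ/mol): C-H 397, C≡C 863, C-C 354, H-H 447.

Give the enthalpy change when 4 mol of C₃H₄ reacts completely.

ΔH = −740 kJ

Bonds broken (reactants):
  C≡C: 1 × 863 = 863
  C-C: 1 × 354 = 354
  C-H: 4 × 397 = 1588
  H-H: 2 × 447 = 894
  Σ(broken) = 3699 kJ
Bonds formed (products):
  C-C: 2 × 354 = 708
  C-H: 8 × 397 = 3176
  Σ(formed) = 3884 kJ
ΔH = Σ(broken) − Σ(formed) = 3699 − 3884 = −185 kJ
For 4× the reaction as written: 4 × (−185) = −740 kJ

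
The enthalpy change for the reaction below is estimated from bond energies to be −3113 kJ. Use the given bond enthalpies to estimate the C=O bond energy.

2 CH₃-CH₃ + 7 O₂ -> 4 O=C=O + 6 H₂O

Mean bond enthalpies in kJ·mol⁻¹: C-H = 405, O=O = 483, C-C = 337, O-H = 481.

D(C=O) ≈ 782 kJ/mol

Let D be the C=O bond energy.
Σ(broken) = 2×337 + 12×405 + 7×483 = 8915
Σ(formed) = 8×D + 12×481 = 5772 + 8D
ΔH = Σ(broken) − Σ(formed) = (8915) − (5772 + 8D) = +3143 − 8D
Setting this equal to −3113 kJ gives 8D = 6256, so D = 782 kJ/mol.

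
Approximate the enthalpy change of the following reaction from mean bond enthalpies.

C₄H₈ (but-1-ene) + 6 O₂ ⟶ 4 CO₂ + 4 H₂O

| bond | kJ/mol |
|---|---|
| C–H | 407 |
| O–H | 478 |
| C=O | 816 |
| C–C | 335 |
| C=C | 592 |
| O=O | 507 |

ΔH ≈ −2792 kJ

Bonds broken (reactants):
  C–C: 2 × 335 = 670
  C–H: 8 × 407 = 3256
  C=C: 1 × 592 = 592
  O=O: 6 × 507 = 3042
  Σ(broken) = 7560 kJ
Bonds formed (products):
  C=O: 8 × 816 = 6528
  O–H: 8 × 478 = 3824
  Σ(formed) = 10352 kJ
ΔH = Σ(broken) − Σ(formed) = 7560 − 10352 = −2792 kJ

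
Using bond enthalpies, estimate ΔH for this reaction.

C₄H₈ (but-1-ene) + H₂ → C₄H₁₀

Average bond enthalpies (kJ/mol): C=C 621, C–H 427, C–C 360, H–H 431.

Bonds broken (reactants):
  C–C: 2 × 360 = 720
  C–H: 8 × 427 = 3416
  C=C: 1 × 621 = 621
  H–H: 1 × 431 = 431
  Σ(broken) = 5188 kJ
Bonds formed (products):
  C–C: 3 × 360 = 1080
  C–H: 10 × 427 = 4270
  Σ(formed) = 5350 kJ
ΔH = Σ(broken) − Σ(formed) = 5188 − 5350 = −162 kJ

ΔH ≈ −162 kJ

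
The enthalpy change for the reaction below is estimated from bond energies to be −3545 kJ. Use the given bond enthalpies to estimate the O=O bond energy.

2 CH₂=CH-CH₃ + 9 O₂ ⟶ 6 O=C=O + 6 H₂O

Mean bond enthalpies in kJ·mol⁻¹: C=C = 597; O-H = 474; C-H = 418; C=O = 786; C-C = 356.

Let D be the O=O bond energy.
Σ(broken) = 2×356 + 12×418 + 2×597 + 9×D = 6922 + 9D
Σ(formed) = 12×786 + 12×474 = 15120
ΔH = Σ(broken) − Σ(formed) = (6922 + 9D) − (15120) = −8198 + 9D
Setting this equal to −3545 kJ gives 9D = 4653, so D = 517 kJ/mol.

D(O=O) ≈ 517 kJ/mol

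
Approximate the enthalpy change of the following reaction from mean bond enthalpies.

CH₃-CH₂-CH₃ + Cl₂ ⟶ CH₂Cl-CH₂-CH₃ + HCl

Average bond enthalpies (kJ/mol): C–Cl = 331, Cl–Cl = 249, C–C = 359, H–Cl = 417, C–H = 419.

ΔH ≈ −80 kJ

Bonds broken (reactants):
  C–C: 2 × 359 = 718
  C–H: 8 × 419 = 3352
  Cl–Cl: 1 × 249 = 249
  Σ(broken) = 4319 kJ
Bonds formed (products):
  C–C: 2 × 359 = 718
  C–Cl: 1 × 331 = 331
  C–H: 7 × 419 = 2933
  H–Cl: 1 × 417 = 417
  Σ(formed) = 4399 kJ
ΔH = Σ(broken) − Σ(formed) = 4319 − 4399 = −80 kJ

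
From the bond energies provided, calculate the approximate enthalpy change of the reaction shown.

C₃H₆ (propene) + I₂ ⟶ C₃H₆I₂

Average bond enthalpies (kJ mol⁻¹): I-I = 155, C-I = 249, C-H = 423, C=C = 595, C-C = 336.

ΔH ≈ −84 kJ

Bonds broken (reactants):
  C-C: 1 × 336 = 336
  C-H: 6 × 423 = 2538
  C=C: 1 × 595 = 595
  I-I: 1 × 155 = 155
  Σ(broken) = 3624 kJ
Bonds formed (products):
  C-C: 2 × 336 = 672
  C-H: 6 × 423 = 2538
  C-I: 2 × 249 = 498
  Σ(formed) = 3708 kJ
ΔH = Σ(broken) − Σ(formed) = 3624 − 3708 = −84 kJ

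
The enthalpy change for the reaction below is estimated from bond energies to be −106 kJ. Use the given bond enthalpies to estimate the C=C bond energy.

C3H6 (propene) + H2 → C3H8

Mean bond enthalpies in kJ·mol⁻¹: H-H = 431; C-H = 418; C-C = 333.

D(C=C) ≈ 632 kJ/mol

Let D be the C=C bond energy.
Σ(broken) = 1×333 + 6×418 + 1×D + 1×431 = 3272 + D
Σ(formed) = 2×333 + 8×418 = 4010
ΔH = Σ(broken) − Σ(formed) = (3272 + D) − (4010) = −738 + D
Setting this equal to −106 kJ gives D = 632 kJ/mol.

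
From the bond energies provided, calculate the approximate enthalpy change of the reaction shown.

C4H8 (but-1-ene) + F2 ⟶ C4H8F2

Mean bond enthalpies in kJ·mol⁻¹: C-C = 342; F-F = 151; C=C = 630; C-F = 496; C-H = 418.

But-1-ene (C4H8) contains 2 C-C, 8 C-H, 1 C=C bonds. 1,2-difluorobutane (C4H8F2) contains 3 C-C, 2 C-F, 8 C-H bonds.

Bonds broken (reactants):
  C-C: 2 × 342 = 684
  C-H: 8 × 418 = 3344
  C=C: 1 × 630 = 630
  F-F: 1 × 151 = 151
  Σ(broken) = 4809 kJ
Bonds formed (products):
  C-C: 3 × 342 = 1026
  C-F: 2 × 496 = 992
  C-H: 8 × 418 = 3344
  Σ(formed) = 5362 kJ
ΔH = Σ(broken) − Σ(formed) = 4809 − 5362 = −553 kJ

ΔH ≈ −553 kJ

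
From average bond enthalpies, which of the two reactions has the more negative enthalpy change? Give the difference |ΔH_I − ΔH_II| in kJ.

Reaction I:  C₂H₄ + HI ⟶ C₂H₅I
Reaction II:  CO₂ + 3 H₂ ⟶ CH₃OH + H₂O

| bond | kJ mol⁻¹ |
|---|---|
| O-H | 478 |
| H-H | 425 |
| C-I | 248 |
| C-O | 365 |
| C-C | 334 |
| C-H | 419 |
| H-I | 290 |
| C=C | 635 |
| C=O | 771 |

Reaction II, by 163 kJ

Reaction I:
  Bonds broken (reactants):
    C-H: 4 × 419 = 1676
    C=C: 1 × 635 = 635
    H-I: 1 × 290 = 290
    Σ(broken) = 2601 kJ
  Bonds formed (products):
    C-C: 1 × 334 = 334
    C-H: 5 × 419 = 2095
    C-I: 1 × 248 = 248
    Σ(formed) = 2677 kJ
  ΔH_I = 2601 − 2677 = −76 kJ
Reaction II:
  Bonds broken (reactants):
    C=O: 2 × 771 = 1542
    H-H: 3 × 425 = 1275
    Σ(broken) = 2817 kJ
  Bonds formed (products):
    C-H: 3 × 419 = 1257
    C-O: 1 × 365 = 365
    O-H: 3 × 478 = 1434
    Σ(formed) = 3056 kJ
  ΔH_II = 2817 − 3056 = −239 kJ
ΔH_I − ΔH_II = +163 kJ, so reaction II has the more negative ΔH; |ΔH_I − ΔH_II| = 163 kJ.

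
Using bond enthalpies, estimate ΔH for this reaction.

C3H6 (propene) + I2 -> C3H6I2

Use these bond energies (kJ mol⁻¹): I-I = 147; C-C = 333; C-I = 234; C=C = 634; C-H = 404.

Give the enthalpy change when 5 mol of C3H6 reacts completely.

ΔH = −100 kJ

Bonds broken (reactants):
  C-C: 1 × 333 = 333
  C-H: 6 × 404 = 2424
  C=C: 1 × 634 = 634
  I-I: 1 × 147 = 147
  Σ(broken) = 3538 kJ
Bonds formed (products):
  C-C: 2 × 333 = 666
  C-H: 6 × 404 = 2424
  C-I: 2 × 234 = 468
  Σ(formed) = 3558 kJ
ΔH = Σ(broken) − Σ(formed) = 3538 − 3558 = −20 kJ
For 5× the reaction as written: 5 × (−20) = −100 kJ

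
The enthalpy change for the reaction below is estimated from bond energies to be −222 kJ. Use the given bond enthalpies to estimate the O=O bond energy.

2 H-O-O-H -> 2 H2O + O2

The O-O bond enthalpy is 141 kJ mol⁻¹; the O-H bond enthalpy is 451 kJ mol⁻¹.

D(O=O) ≈ 504 kJ/mol

Let D be the O=O bond energy.
Σ(broken) = 4×451 + 2×141 = 2086
Σ(formed) = 4×451 + 1×D = 1804 + D
ΔH = Σ(broken) − Σ(formed) = (2086) − (1804 + D) = +282 − D
Setting this equal to −222 kJ gives D = 504 kJ/mol.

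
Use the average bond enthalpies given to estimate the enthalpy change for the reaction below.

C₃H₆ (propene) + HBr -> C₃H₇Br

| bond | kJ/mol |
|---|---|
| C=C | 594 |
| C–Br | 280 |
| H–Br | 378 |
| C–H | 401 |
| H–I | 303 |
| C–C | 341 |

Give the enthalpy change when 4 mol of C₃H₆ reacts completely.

ΔH = −200 kJ

Bonds broken (reactants):
  C–C: 1 × 341 = 341
  C–H: 6 × 401 = 2406
  C=C: 1 × 594 = 594
  H–Br: 1 × 378 = 378
  Σ(broken) = 3719 kJ
Bonds formed (products):
  C–Br: 1 × 280 = 280
  C–C: 2 × 341 = 682
  C–H: 7 × 401 = 2807
  Σ(formed) = 3769 kJ
ΔH = Σ(broken) − Σ(formed) = 3719 − 3769 = −50 kJ
For 4× the reaction as written: 4 × (−50) = −200 kJ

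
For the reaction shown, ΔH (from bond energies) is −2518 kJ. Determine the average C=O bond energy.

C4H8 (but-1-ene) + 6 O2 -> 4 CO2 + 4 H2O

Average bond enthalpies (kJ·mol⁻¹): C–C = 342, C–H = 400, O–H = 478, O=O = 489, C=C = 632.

D(C=O) ≈ 768 kJ/mol

Let D be the C=O bond energy.
Σ(broken) = 2×342 + 8×400 + 1×632 + 6×489 = 7450
Σ(formed) = 8×D + 8×478 = 3824 + 8D
ΔH = Σ(broken) − Σ(formed) = (7450) − (3824 + 8D) = +3626 − 8D
Setting this equal to −2518 kJ gives 8D = 6144, so D = 768 kJ/mol.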